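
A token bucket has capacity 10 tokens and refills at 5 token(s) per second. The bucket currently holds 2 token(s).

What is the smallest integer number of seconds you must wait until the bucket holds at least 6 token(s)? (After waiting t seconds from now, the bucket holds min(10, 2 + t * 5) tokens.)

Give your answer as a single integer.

Need 2 + t * 5 >= 6, so t >= 4/5.
Smallest integer t = ceil(4/5) = 1.

Answer: 1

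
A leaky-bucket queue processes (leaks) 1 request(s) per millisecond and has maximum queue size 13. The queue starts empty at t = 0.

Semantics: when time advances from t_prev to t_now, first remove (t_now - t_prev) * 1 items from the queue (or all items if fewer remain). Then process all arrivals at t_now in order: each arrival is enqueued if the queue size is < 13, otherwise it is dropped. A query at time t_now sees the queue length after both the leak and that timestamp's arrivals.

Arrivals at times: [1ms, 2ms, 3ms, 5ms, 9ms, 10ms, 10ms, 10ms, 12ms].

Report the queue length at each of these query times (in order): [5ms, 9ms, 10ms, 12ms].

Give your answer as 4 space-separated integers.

Answer: 1 1 3 2

Derivation:
Queue lengths at query times:
  query t=5ms: backlog = 1
  query t=9ms: backlog = 1
  query t=10ms: backlog = 3
  query t=12ms: backlog = 2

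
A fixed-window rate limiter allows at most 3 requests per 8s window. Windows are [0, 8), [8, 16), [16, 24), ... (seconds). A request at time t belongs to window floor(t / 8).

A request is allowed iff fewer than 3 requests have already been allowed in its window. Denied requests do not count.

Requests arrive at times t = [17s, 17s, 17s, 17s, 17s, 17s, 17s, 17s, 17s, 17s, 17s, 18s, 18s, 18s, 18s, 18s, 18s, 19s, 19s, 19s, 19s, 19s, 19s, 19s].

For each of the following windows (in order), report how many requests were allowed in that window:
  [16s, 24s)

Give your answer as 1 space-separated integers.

Processing requests:
  req#1 t=17s (window 2): ALLOW
  req#2 t=17s (window 2): ALLOW
  req#3 t=17s (window 2): ALLOW
  req#4 t=17s (window 2): DENY
  req#5 t=17s (window 2): DENY
  req#6 t=17s (window 2): DENY
  req#7 t=17s (window 2): DENY
  req#8 t=17s (window 2): DENY
  req#9 t=17s (window 2): DENY
  req#10 t=17s (window 2): DENY
  req#11 t=17s (window 2): DENY
  req#12 t=18s (window 2): DENY
  req#13 t=18s (window 2): DENY
  req#14 t=18s (window 2): DENY
  req#15 t=18s (window 2): DENY
  req#16 t=18s (window 2): DENY
  req#17 t=18s (window 2): DENY
  req#18 t=19s (window 2): DENY
  req#19 t=19s (window 2): DENY
  req#20 t=19s (window 2): DENY
  req#21 t=19s (window 2): DENY
  req#22 t=19s (window 2): DENY
  req#23 t=19s (window 2): DENY
  req#24 t=19s (window 2): DENY

Allowed counts by window: 3

Answer: 3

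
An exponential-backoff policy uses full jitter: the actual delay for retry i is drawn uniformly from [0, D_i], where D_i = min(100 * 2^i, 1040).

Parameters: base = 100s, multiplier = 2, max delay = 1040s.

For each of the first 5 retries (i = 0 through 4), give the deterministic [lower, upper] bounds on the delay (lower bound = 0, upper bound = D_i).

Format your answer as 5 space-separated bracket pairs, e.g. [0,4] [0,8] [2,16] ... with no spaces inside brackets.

Computing bounds per retry:
  i=0: D_i=min(100*2^0,1040)=100, bounds=[0,100]
  i=1: D_i=min(100*2^1,1040)=200, bounds=[0,200]
  i=2: D_i=min(100*2^2,1040)=400, bounds=[0,400]
  i=3: D_i=min(100*2^3,1040)=800, bounds=[0,800]
  i=4: D_i=min(100*2^4,1040)=1040, bounds=[0,1040]

Answer: [0,100] [0,200] [0,400] [0,800] [0,1040]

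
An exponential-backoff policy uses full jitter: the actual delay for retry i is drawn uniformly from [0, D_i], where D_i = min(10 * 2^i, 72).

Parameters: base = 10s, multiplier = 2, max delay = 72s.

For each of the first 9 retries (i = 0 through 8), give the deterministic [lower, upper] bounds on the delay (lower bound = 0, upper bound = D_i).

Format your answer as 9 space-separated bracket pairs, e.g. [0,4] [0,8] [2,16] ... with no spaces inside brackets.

Answer: [0,10] [0,20] [0,40] [0,72] [0,72] [0,72] [0,72] [0,72] [0,72]

Derivation:
Computing bounds per retry:
  i=0: D_i=min(10*2^0,72)=10, bounds=[0,10]
  i=1: D_i=min(10*2^1,72)=20, bounds=[0,20]
  i=2: D_i=min(10*2^2,72)=40, bounds=[0,40]
  i=3: D_i=min(10*2^3,72)=72, bounds=[0,72]
  i=4: D_i=min(10*2^4,72)=72, bounds=[0,72]
  i=5: D_i=min(10*2^5,72)=72, bounds=[0,72]
  i=6: D_i=min(10*2^6,72)=72, bounds=[0,72]
  i=7: D_i=min(10*2^7,72)=72, bounds=[0,72]
  i=8: D_i=min(10*2^8,72)=72, bounds=[0,72]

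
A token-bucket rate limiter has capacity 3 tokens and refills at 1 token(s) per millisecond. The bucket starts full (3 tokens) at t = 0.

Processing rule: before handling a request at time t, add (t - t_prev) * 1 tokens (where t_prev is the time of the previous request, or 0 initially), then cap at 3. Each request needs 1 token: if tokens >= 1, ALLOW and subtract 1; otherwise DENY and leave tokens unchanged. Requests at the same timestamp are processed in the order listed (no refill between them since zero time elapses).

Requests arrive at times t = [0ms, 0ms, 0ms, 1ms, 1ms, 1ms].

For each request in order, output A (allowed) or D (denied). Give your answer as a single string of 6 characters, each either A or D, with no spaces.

Simulating step by step:
  req#1 t=0ms: ALLOW
  req#2 t=0ms: ALLOW
  req#3 t=0ms: ALLOW
  req#4 t=1ms: ALLOW
  req#5 t=1ms: DENY
  req#6 t=1ms: DENY

Answer: AAAADD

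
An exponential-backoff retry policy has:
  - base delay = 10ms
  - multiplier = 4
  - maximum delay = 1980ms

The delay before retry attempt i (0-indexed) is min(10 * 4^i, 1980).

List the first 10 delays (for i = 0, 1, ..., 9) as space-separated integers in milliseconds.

Computing each delay:
  i=0: min(10*4^0, 1980) = 10
  i=1: min(10*4^1, 1980) = 40
  i=2: min(10*4^2, 1980) = 160
  i=3: min(10*4^3, 1980) = 640
  i=4: min(10*4^4, 1980) = 1980
  i=5: min(10*4^5, 1980) = 1980
  i=6: min(10*4^6, 1980) = 1980
  i=7: min(10*4^7, 1980) = 1980
  i=8: min(10*4^8, 1980) = 1980
  i=9: min(10*4^9, 1980) = 1980

Answer: 10 40 160 640 1980 1980 1980 1980 1980 1980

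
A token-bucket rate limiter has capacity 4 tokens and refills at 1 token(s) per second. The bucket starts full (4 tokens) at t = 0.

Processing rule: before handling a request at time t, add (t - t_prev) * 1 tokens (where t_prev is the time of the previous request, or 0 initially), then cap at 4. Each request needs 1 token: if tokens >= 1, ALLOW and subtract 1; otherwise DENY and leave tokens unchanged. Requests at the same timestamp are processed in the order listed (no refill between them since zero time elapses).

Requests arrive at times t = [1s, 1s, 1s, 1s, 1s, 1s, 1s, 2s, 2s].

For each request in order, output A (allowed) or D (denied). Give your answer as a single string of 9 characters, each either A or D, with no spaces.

Answer: AAAADDDAD

Derivation:
Simulating step by step:
  req#1 t=1s: ALLOW
  req#2 t=1s: ALLOW
  req#3 t=1s: ALLOW
  req#4 t=1s: ALLOW
  req#5 t=1s: DENY
  req#6 t=1s: DENY
  req#7 t=1s: DENY
  req#8 t=2s: ALLOW
  req#9 t=2s: DENY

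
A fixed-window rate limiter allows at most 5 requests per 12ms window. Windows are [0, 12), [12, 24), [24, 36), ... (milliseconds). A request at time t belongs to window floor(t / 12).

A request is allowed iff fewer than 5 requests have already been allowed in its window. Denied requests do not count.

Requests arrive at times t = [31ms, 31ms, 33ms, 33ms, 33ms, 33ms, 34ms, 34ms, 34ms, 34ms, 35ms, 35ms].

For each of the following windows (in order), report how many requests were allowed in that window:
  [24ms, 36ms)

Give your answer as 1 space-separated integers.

Answer: 5

Derivation:
Processing requests:
  req#1 t=31ms (window 2): ALLOW
  req#2 t=31ms (window 2): ALLOW
  req#3 t=33ms (window 2): ALLOW
  req#4 t=33ms (window 2): ALLOW
  req#5 t=33ms (window 2): ALLOW
  req#6 t=33ms (window 2): DENY
  req#7 t=34ms (window 2): DENY
  req#8 t=34ms (window 2): DENY
  req#9 t=34ms (window 2): DENY
  req#10 t=34ms (window 2): DENY
  req#11 t=35ms (window 2): DENY
  req#12 t=35ms (window 2): DENY

Allowed counts by window: 5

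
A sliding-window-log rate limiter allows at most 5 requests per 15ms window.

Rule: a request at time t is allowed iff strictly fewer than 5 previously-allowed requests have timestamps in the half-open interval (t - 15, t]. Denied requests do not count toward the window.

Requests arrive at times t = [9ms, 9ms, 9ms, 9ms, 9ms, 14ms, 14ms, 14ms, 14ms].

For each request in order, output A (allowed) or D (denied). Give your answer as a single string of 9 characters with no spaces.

Answer: AAAAADDDD

Derivation:
Tracking allowed requests in the window:
  req#1 t=9ms: ALLOW
  req#2 t=9ms: ALLOW
  req#3 t=9ms: ALLOW
  req#4 t=9ms: ALLOW
  req#5 t=9ms: ALLOW
  req#6 t=14ms: DENY
  req#7 t=14ms: DENY
  req#8 t=14ms: DENY
  req#9 t=14ms: DENY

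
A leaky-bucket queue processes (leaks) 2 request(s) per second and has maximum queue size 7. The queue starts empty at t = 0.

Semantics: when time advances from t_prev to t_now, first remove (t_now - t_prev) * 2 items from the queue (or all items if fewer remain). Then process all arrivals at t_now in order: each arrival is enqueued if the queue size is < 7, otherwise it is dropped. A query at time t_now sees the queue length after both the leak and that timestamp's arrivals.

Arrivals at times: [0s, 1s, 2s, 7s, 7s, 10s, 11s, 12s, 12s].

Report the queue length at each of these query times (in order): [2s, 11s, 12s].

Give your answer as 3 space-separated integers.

Queue lengths at query times:
  query t=2s: backlog = 1
  query t=11s: backlog = 1
  query t=12s: backlog = 2

Answer: 1 1 2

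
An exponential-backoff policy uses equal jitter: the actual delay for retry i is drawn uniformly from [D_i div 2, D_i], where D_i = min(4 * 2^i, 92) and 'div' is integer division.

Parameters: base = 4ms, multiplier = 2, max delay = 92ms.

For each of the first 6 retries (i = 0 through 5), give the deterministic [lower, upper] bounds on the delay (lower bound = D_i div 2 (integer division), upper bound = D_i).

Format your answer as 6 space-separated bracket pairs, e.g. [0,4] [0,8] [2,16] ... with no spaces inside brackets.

Answer: [2,4] [4,8] [8,16] [16,32] [32,64] [46,92]

Derivation:
Computing bounds per retry:
  i=0: D_i=min(4*2^0,92)=4, bounds=[2,4]
  i=1: D_i=min(4*2^1,92)=8, bounds=[4,8]
  i=2: D_i=min(4*2^2,92)=16, bounds=[8,16]
  i=3: D_i=min(4*2^3,92)=32, bounds=[16,32]
  i=4: D_i=min(4*2^4,92)=64, bounds=[32,64]
  i=5: D_i=min(4*2^5,92)=92, bounds=[46,92]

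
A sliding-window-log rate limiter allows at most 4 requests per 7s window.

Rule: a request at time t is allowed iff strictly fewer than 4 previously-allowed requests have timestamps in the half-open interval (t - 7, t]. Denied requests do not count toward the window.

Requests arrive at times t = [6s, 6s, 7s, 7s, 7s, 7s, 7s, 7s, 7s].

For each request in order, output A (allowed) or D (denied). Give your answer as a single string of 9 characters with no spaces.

Answer: AAAADDDDD

Derivation:
Tracking allowed requests in the window:
  req#1 t=6s: ALLOW
  req#2 t=6s: ALLOW
  req#3 t=7s: ALLOW
  req#4 t=7s: ALLOW
  req#5 t=7s: DENY
  req#6 t=7s: DENY
  req#7 t=7s: DENY
  req#8 t=7s: DENY
  req#9 t=7s: DENY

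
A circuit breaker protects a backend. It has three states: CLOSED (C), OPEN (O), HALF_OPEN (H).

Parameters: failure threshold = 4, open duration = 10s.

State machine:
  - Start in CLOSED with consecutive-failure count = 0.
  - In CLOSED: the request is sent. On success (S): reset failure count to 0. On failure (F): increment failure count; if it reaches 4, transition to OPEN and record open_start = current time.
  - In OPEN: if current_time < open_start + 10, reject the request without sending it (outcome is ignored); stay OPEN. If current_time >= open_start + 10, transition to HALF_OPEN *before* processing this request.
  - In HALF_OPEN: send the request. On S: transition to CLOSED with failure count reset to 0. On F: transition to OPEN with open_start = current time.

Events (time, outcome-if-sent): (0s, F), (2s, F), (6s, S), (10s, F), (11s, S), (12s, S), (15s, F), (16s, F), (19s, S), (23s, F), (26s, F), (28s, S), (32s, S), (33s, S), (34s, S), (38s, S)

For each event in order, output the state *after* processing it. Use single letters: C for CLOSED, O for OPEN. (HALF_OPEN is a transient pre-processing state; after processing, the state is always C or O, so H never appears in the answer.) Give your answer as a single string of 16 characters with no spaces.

Answer: CCCCCCCCCCCCCCCC

Derivation:
State after each event:
  event#1 t=0s outcome=F: state=CLOSED
  event#2 t=2s outcome=F: state=CLOSED
  event#3 t=6s outcome=S: state=CLOSED
  event#4 t=10s outcome=F: state=CLOSED
  event#5 t=11s outcome=S: state=CLOSED
  event#6 t=12s outcome=S: state=CLOSED
  event#7 t=15s outcome=F: state=CLOSED
  event#8 t=16s outcome=F: state=CLOSED
  event#9 t=19s outcome=S: state=CLOSED
  event#10 t=23s outcome=F: state=CLOSED
  event#11 t=26s outcome=F: state=CLOSED
  event#12 t=28s outcome=S: state=CLOSED
  event#13 t=32s outcome=S: state=CLOSED
  event#14 t=33s outcome=S: state=CLOSED
  event#15 t=34s outcome=S: state=CLOSED
  event#16 t=38s outcome=S: state=CLOSED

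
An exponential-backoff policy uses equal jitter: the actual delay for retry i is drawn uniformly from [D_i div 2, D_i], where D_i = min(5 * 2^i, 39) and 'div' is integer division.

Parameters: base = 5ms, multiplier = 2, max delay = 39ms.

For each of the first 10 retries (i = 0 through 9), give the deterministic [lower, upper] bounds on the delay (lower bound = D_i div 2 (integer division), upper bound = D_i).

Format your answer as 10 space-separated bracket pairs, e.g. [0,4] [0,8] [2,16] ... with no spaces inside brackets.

Computing bounds per retry:
  i=0: D_i=min(5*2^0,39)=5, bounds=[2,5]
  i=1: D_i=min(5*2^1,39)=10, bounds=[5,10]
  i=2: D_i=min(5*2^2,39)=20, bounds=[10,20]
  i=3: D_i=min(5*2^3,39)=39, bounds=[19,39]
  i=4: D_i=min(5*2^4,39)=39, bounds=[19,39]
  i=5: D_i=min(5*2^5,39)=39, bounds=[19,39]
  i=6: D_i=min(5*2^6,39)=39, bounds=[19,39]
  i=7: D_i=min(5*2^7,39)=39, bounds=[19,39]
  i=8: D_i=min(5*2^8,39)=39, bounds=[19,39]
  i=9: D_i=min(5*2^9,39)=39, bounds=[19,39]

Answer: [2,5] [5,10] [10,20] [19,39] [19,39] [19,39] [19,39] [19,39] [19,39] [19,39]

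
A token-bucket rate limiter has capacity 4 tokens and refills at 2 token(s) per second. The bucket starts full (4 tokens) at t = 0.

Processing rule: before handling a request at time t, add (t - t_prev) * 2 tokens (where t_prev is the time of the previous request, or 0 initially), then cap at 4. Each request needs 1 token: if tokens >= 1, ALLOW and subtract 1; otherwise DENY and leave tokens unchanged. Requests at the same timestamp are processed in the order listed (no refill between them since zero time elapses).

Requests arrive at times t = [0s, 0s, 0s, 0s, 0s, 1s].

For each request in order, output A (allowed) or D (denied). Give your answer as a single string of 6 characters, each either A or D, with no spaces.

Answer: AAAADA

Derivation:
Simulating step by step:
  req#1 t=0s: ALLOW
  req#2 t=0s: ALLOW
  req#3 t=0s: ALLOW
  req#4 t=0s: ALLOW
  req#5 t=0s: DENY
  req#6 t=1s: ALLOW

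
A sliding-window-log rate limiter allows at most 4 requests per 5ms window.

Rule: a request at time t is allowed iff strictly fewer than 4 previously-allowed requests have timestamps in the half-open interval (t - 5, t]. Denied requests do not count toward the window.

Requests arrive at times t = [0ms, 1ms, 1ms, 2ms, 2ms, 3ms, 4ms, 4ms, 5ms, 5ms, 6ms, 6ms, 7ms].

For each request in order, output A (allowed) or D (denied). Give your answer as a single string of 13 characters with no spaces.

Answer: AAAADDDDADAAA

Derivation:
Tracking allowed requests in the window:
  req#1 t=0ms: ALLOW
  req#2 t=1ms: ALLOW
  req#3 t=1ms: ALLOW
  req#4 t=2ms: ALLOW
  req#5 t=2ms: DENY
  req#6 t=3ms: DENY
  req#7 t=4ms: DENY
  req#8 t=4ms: DENY
  req#9 t=5ms: ALLOW
  req#10 t=5ms: DENY
  req#11 t=6ms: ALLOW
  req#12 t=6ms: ALLOW
  req#13 t=7ms: ALLOW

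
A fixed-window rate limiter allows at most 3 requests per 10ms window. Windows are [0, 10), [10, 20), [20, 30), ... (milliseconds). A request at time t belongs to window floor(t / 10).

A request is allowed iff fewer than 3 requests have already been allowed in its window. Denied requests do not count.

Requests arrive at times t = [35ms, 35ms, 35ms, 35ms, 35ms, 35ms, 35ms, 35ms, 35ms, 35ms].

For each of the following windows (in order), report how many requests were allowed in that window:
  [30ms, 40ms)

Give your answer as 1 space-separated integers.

Answer: 3

Derivation:
Processing requests:
  req#1 t=35ms (window 3): ALLOW
  req#2 t=35ms (window 3): ALLOW
  req#3 t=35ms (window 3): ALLOW
  req#4 t=35ms (window 3): DENY
  req#5 t=35ms (window 3): DENY
  req#6 t=35ms (window 3): DENY
  req#7 t=35ms (window 3): DENY
  req#8 t=35ms (window 3): DENY
  req#9 t=35ms (window 3): DENY
  req#10 t=35ms (window 3): DENY

Allowed counts by window: 3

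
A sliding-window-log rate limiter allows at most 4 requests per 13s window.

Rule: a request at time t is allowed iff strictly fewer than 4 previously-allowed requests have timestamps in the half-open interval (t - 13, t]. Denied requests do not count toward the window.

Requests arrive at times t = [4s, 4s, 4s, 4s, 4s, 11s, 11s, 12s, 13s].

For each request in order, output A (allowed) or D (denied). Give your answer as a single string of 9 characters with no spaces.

Tracking allowed requests in the window:
  req#1 t=4s: ALLOW
  req#2 t=4s: ALLOW
  req#3 t=4s: ALLOW
  req#4 t=4s: ALLOW
  req#5 t=4s: DENY
  req#6 t=11s: DENY
  req#7 t=11s: DENY
  req#8 t=12s: DENY
  req#9 t=13s: DENY

Answer: AAAADDDDD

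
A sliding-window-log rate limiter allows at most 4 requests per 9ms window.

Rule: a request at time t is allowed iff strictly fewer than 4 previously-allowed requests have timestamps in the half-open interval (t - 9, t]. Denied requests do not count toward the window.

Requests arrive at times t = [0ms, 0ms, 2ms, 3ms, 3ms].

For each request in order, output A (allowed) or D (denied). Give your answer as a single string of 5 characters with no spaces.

Answer: AAAAD

Derivation:
Tracking allowed requests in the window:
  req#1 t=0ms: ALLOW
  req#2 t=0ms: ALLOW
  req#3 t=2ms: ALLOW
  req#4 t=3ms: ALLOW
  req#5 t=3ms: DENY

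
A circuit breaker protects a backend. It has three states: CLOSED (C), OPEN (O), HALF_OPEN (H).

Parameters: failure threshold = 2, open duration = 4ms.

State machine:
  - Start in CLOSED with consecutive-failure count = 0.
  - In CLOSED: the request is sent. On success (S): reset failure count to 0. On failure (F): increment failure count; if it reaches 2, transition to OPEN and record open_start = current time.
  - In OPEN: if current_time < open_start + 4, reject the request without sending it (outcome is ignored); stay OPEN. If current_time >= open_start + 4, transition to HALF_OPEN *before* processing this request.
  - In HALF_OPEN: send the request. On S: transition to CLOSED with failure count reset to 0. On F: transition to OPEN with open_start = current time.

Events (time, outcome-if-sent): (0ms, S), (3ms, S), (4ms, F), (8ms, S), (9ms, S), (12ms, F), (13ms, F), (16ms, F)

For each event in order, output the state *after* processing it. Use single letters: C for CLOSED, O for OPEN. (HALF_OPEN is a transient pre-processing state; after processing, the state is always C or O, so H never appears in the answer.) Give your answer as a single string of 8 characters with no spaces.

State after each event:
  event#1 t=0ms outcome=S: state=CLOSED
  event#2 t=3ms outcome=S: state=CLOSED
  event#3 t=4ms outcome=F: state=CLOSED
  event#4 t=8ms outcome=S: state=CLOSED
  event#5 t=9ms outcome=S: state=CLOSED
  event#6 t=12ms outcome=F: state=CLOSED
  event#7 t=13ms outcome=F: state=OPEN
  event#8 t=16ms outcome=F: state=OPEN

Answer: CCCCCCOO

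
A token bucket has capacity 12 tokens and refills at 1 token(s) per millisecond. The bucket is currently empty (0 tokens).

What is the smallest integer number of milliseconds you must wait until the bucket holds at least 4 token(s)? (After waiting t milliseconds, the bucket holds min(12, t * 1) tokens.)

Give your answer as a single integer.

Answer: 4

Derivation:
Need t * 1 >= 4, so t >= 4/1.
Smallest integer t = ceil(4/1) = 4.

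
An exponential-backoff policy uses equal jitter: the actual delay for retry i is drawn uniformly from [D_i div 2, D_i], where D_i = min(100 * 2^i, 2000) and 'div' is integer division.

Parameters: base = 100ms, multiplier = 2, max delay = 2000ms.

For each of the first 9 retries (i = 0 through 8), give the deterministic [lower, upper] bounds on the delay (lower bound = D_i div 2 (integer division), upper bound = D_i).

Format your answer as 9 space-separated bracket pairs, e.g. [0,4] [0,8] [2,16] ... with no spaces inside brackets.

Answer: [50,100] [100,200] [200,400] [400,800] [800,1600] [1000,2000] [1000,2000] [1000,2000] [1000,2000]

Derivation:
Computing bounds per retry:
  i=0: D_i=min(100*2^0,2000)=100, bounds=[50,100]
  i=1: D_i=min(100*2^1,2000)=200, bounds=[100,200]
  i=2: D_i=min(100*2^2,2000)=400, bounds=[200,400]
  i=3: D_i=min(100*2^3,2000)=800, bounds=[400,800]
  i=4: D_i=min(100*2^4,2000)=1600, bounds=[800,1600]
  i=5: D_i=min(100*2^5,2000)=2000, bounds=[1000,2000]
  i=6: D_i=min(100*2^6,2000)=2000, bounds=[1000,2000]
  i=7: D_i=min(100*2^7,2000)=2000, bounds=[1000,2000]
  i=8: D_i=min(100*2^8,2000)=2000, bounds=[1000,2000]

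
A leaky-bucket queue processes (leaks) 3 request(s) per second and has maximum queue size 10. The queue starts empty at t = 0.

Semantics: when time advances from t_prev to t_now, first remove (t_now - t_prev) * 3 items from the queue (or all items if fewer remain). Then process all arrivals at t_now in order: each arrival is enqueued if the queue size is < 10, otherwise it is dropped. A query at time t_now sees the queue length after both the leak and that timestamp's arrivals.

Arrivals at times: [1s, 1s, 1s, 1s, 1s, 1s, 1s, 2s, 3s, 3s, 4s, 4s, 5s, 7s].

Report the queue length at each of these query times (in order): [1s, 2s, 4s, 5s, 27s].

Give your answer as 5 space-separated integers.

Answer: 7 5 3 1 0

Derivation:
Queue lengths at query times:
  query t=1s: backlog = 7
  query t=2s: backlog = 5
  query t=4s: backlog = 3
  query t=5s: backlog = 1
  query t=27s: backlog = 0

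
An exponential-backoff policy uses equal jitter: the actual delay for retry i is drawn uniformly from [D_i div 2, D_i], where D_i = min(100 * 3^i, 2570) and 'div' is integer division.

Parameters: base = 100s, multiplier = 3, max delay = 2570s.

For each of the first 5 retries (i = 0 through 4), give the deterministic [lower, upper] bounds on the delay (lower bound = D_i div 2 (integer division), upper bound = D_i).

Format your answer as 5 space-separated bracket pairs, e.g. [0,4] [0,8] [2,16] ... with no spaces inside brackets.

Answer: [50,100] [150,300] [450,900] [1285,2570] [1285,2570]

Derivation:
Computing bounds per retry:
  i=0: D_i=min(100*3^0,2570)=100, bounds=[50,100]
  i=1: D_i=min(100*3^1,2570)=300, bounds=[150,300]
  i=2: D_i=min(100*3^2,2570)=900, bounds=[450,900]
  i=3: D_i=min(100*3^3,2570)=2570, bounds=[1285,2570]
  i=4: D_i=min(100*3^4,2570)=2570, bounds=[1285,2570]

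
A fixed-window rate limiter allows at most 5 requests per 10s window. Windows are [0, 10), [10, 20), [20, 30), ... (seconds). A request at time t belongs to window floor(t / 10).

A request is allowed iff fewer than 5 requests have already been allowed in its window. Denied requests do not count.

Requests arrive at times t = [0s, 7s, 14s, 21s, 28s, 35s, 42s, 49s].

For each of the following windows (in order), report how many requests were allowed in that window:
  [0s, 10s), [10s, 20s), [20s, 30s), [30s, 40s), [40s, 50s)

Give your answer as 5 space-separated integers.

Answer: 2 1 2 1 2

Derivation:
Processing requests:
  req#1 t=0s (window 0): ALLOW
  req#2 t=7s (window 0): ALLOW
  req#3 t=14s (window 1): ALLOW
  req#4 t=21s (window 2): ALLOW
  req#5 t=28s (window 2): ALLOW
  req#6 t=35s (window 3): ALLOW
  req#7 t=42s (window 4): ALLOW
  req#8 t=49s (window 4): ALLOW

Allowed counts by window: 2 1 2 1 2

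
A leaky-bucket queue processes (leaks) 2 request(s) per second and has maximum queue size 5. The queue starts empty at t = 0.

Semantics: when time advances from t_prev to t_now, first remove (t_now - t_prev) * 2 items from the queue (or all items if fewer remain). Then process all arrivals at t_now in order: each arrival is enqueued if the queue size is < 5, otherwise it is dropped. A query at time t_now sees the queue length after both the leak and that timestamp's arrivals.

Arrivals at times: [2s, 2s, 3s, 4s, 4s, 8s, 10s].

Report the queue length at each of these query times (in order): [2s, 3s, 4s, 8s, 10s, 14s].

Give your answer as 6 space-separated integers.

Answer: 2 1 2 1 1 0

Derivation:
Queue lengths at query times:
  query t=2s: backlog = 2
  query t=3s: backlog = 1
  query t=4s: backlog = 2
  query t=8s: backlog = 1
  query t=10s: backlog = 1
  query t=14s: backlog = 0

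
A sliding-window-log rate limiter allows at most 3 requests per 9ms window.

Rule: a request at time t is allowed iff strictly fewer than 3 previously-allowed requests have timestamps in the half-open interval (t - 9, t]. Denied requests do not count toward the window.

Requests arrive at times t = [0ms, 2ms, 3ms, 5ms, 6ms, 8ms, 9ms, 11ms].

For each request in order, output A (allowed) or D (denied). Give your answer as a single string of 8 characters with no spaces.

Answer: AAADDDAA

Derivation:
Tracking allowed requests in the window:
  req#1 t=0ms: ALLOW
  req#2 t=2ms: ALLOW
  req#3 t=3ms: ALLOW
  req#4 t=5ms: DENY
  req#5 t=6ms: DENY
  req#6 t=8ms: DENY
  req#7 t=9ms: ALLOW
  req#8 t=11ms: ALLOW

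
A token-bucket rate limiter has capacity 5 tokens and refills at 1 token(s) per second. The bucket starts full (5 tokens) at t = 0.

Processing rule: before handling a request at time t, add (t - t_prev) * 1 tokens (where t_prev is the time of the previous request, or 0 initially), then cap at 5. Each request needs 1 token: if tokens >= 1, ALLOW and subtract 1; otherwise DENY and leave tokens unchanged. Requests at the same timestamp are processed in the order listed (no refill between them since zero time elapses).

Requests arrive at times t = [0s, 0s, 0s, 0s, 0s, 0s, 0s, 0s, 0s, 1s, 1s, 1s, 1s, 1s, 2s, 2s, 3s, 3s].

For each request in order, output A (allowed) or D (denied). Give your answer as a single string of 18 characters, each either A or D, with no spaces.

Simulating step by step:
  req#1 t=0s: ALLOW
  req#2 t=0s: ALLOW
  req#3 t=0s: ALLOW
  req#4 t=0s: ALLOW
  req#5 t=0s: ALLOW
  req#6 t=0s: DENY
  req#7 t=0s: DENY
  req#8 t=0s: DENY
  req#9 t=0s: DENY
  req#10 t=1s: ALLOW
  req#11 t=1s: DENY
  req#12 t=1s: DENY
  req#13 t=1s: DENY
  req#14 t=1s: DENY
  req#15 t=2s: ALLOW
  req#16 t=2s: DENY
  req#17 t=3s: ALLOW
  req#18 t=3s: DENY

Answer: AAAAADDDDADDDDADAD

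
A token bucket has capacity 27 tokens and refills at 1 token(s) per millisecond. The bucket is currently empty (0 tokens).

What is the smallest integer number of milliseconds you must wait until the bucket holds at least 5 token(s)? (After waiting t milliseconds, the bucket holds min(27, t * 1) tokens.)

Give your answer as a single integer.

Need t * 1 >= 5, so t >= 5/1.
Smallest integer t = ceil(5/1) = 5.

Answer: 5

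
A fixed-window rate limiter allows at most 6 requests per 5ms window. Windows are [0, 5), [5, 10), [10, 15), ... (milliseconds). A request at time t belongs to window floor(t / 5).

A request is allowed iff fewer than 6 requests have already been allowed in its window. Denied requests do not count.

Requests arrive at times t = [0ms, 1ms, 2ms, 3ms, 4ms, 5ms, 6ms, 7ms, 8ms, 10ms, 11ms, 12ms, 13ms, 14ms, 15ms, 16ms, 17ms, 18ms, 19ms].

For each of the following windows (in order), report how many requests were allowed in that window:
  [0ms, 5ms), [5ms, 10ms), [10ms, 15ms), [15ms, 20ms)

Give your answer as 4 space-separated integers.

Processing requests:
  req#1 t=0ms (window 0): ALLOW
  req#2 t=1ms (window 0): ALLOW
  req#3 t=2ms (window 0): ALLOW
  req#4 t=3ms (window 0): ALLOW
  req#5 t=4ms (window 0): ALLOW
  req#6 t=5ms (window 1): ALLOW
  req#7 t=6ms (window 1): ALLOW
  req#8 t=7ms (window 1): ALLOW
  req#9 t=8ms (window 1): ALLOW
  req#10 t=10ms (window 2): ALLOW
  req#11 t=11ms (window 2): ALLOW
  req#12 t=12ms (window 2): ALLOW
  req#13 t=13ms (window 2): ALLOW
  req#14 t=14ms (window 2): ALLOW
  req#15 t=15ms (window 3): ALLOW
  req#16 t=16ms (window 3): ALLOW
  req#17 t=17ms (window 3): ALLOW
  req#18 t=18ms (window 3): ALLOW
  req#19 t=19ms (window 3): ALLOW

Allowed counts by window: 5 4 5 5

Answer: 5 4 5 5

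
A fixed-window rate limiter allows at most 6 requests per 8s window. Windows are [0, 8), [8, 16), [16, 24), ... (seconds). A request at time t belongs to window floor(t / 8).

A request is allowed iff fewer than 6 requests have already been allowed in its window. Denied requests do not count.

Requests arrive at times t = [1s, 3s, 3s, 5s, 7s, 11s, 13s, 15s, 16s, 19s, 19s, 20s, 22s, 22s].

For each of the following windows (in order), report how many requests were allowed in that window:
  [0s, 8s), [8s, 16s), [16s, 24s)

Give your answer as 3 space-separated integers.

Processing requests:
  req#1 t=1s (window 0): ALLOW
  req#2 t=3s (window 0): ALLOW
  req#3 t=3s (window 0): ALLOW
  req#4 t=5s (window 0): ALLOW
  req#5 t=7s (window 0): ALLOW
  req#6 t=11s (window 1): ALLOW
  req#7 t=13s (window 1): ALLOW
  req#8 t=15s (window 1): ALLOW
  req#9 t=16s (window 2): ALLOW
  req#10 t=19s (window 2): ALLOW
  req#11 t=19s (window 2): ALLOW
  req#12 t=20s (window 2): ALLOW
  req#13 t=22s (window 2): ALLOW
  req#14 t=22s (window 2): ALLOW

Allowed counts by window: 5 3 6

Answer: 5 3 6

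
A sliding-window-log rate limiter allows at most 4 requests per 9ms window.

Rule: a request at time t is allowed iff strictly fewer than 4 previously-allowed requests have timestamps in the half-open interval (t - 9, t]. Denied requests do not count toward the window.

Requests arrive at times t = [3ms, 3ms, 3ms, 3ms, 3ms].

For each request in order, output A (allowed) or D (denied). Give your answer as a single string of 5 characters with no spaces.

Answer: AAAAD

Derivation:
Tracking allowed requests in the window:
  req#1 t=3ms: ALLOW
  req#2 t=3ms: ALLOW
  req#3 t=3ms: ALLOW
  req#4 t=3ms: ALLOW
  req#5 t=3ms: DENY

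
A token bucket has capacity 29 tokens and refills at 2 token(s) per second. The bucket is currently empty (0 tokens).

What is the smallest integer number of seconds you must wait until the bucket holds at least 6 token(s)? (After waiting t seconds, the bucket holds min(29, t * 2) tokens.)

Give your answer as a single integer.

Answer: 3

Derivation:
Need t * 2 >= 6, so t >= 6/2.
Smallest integer t = ceil(6/2) = 3.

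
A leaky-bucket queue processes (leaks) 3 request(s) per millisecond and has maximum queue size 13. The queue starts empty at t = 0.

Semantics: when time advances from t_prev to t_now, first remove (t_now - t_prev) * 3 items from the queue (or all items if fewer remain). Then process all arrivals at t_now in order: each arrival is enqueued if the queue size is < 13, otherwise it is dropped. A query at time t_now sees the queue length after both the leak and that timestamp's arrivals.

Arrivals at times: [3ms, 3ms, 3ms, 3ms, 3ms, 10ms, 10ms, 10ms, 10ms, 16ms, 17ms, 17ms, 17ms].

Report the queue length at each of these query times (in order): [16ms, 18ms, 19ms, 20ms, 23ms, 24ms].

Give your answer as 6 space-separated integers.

Answer: 1 0 0 0 0 0

Derivation:
Queue lengths at query times:
  query t=16ms: backlog = 1
  query t=18ms: backlog = 0
  query t=19ms: backlog = 0
  query t=20ms: backlog = 0
  query t=23ms: backlog = 0
  query t=24ms: backlog = 0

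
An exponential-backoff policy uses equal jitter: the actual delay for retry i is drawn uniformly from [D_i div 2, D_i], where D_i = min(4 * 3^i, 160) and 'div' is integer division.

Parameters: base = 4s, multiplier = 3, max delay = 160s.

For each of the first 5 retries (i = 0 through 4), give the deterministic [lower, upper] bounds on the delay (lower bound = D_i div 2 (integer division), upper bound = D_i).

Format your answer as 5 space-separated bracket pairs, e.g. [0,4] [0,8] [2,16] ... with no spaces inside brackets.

Answer: [2,4] [6,12] [18,36] [54,108] [80,160]

Derivation:
Computing bounds per retry:
  i=0: D_i=min(4*3^0,160)=4, bounds=[2,4]
  i=1: D_i=min(4*3^1,160)=12, bounds=[6,12]
  i=2: D_i=min(4*3^2,160)=36, bounds=[18,36]
  i=3: D_i=min(4*3^3,160)=108, bounds=[54,108]
  i=4: D_i=min(4*3^4,160)=160, bounds=[80,160]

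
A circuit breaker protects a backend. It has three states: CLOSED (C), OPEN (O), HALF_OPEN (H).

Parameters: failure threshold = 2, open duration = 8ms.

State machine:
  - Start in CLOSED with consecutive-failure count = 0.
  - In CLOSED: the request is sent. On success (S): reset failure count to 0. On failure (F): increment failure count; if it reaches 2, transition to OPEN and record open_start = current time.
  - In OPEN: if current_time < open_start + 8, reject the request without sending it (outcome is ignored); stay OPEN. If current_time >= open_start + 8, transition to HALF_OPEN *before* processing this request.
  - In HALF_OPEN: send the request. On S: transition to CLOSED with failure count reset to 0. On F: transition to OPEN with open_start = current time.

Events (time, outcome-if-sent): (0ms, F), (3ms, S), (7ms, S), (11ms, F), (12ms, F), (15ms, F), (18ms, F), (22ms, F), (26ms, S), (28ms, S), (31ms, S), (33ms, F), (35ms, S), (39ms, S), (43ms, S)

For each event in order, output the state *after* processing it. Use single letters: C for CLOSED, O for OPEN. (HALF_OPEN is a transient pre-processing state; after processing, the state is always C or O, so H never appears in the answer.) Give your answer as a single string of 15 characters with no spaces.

Answer: CCCCOOOOOOCCCCC

Derivation:
State after each event:
  event#1 t=0ms outcome=F: state=CLOSED
  event#2 t=3ms outcome=S: state=CLOSED
  event#3 t=7ms outcome=S: state=CLOSED
  event#4 t=11ms outcome=F: state=CLOSED
  event#5 t=12ms outcome=F: state=OPEN
  event#6 t=15ms outcome=F: state=OPEN
  event#7 t=18ms outcome=F: state=OPEN
  event#8 t=22ms outcome=F: state=OPEN
  event#9 t=26ms outcome=S: state=OPEN
  event#10 t=28ms outcome=S: state=OPEN
  event#11 t=31ms outcome=S: state=CLOSED
  event#12 t=33ms outcome=F: state=CLOSED
  event#13 t=35ms outcome=S: state=CLOSED
  event#14 t=39ms outcome=S: state=CLOSED
  event#15 t=43ms outcome=S: state=CLOSED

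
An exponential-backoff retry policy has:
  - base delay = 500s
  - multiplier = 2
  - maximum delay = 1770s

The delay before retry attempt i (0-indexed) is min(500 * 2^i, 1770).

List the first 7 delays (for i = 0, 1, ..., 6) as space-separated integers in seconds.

Answer: 500 1000 1770 1770 1770 1770 1770

Derivation:
Computing each delay:
  i=0: min(500*2^0, 1770) = 500
  i=1: min(500*2^1, 1770) = 1000
  i=2: min(500*2^2, 1770) = 1770
  i=3: min(500*2^3, 1770) = 1770
  i=4: min(500*2^4, 1770) = 1770
  i=5: min(500*2^5, 1770) = 1770
  i=6: min(500*2^6, 1770) = 1770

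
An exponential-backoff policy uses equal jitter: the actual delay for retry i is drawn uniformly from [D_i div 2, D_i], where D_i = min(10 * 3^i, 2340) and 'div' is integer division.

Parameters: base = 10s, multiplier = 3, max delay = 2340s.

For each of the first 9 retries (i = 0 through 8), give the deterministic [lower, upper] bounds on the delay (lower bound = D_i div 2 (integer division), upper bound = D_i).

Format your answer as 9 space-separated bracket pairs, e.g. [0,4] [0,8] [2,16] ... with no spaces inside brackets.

Answer: [5,10] [15,30] [45,90] [135,270] [405,810] [1170,2340] [1170,2340] [1170,2340] [1170,2340]

Derivation:
Computing bounds per retry:
  i=0: D_i=min(10*3^0,2340)=10, bounds=[5,10]
  i=1: D_i=min(10*3^1,2340)=30, bounds=[15,30]
  i=2: D_i=min(10*3^2,2340)=90, bounds=[45,90]
  i=3: D_i=min(10*3^3,2340)=270, bounds=[135,270]
  i=4: D_i=min(10*3^4,2340)=810, bounds=[405,810]
  i=5: D_i=min(10*3^5,2340)=2340, bounds=[1170,2340]
  i=6: D_i=min(10*3^6,2340)=2340, bounds=[1170,2340]
  i=7: D_i=min(10*3^7,2340)=2340, bounds=[1170,2340]
  i=8: D_i=min(10*3^8,2340)=2340, bounds=[1170,2340]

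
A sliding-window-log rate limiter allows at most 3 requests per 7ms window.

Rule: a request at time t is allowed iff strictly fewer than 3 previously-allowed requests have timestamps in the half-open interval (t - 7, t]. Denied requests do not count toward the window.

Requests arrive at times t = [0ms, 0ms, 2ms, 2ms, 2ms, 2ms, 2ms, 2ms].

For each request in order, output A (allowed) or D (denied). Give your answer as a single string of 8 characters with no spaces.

Tracking allowed requests in the window:
  req#1 t=0ms: ALLOW
  req#2 t=0ms: ALLOW
  req#3 t=2ms: ALLOW
  req#4 t=2ms: DENY
  req#5 t=2ms: DENY
  req#6 t=2ms: DENY
  req#7 t=2ms: DENY
  req#8 t=2ms: DENY

Answer: AAADDDDD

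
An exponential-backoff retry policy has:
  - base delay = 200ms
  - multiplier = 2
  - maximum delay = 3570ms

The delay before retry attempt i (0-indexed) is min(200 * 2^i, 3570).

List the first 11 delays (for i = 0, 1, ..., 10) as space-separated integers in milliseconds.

Answer: 200 400 800 1600 3200 3570 3570 3570 3570 3570 3570

Derivation:
Computing each delay:
  i=0: min(200*2^0, 3570) = 200
  i=1: min(200*2^1, 3570) = 400
  i=2: min(200*2^2, 3570) = 800
  i=3: min(200*2^3, 3570) = 1600
  i=4: min(200*2^4, 3570) = 3200
  i=5: min(200*2^5, 3570) = 3570
  i=6: min(200*2^6, 3570) = 3570
  i=7: min(200*2^7, 3570) = 3570
  i=8: min(200*2^8, 3570) = 3570
  i=9: min(200*2^9, 3570) = 3570
  i=10: min(200*2^10, 3570) = 3570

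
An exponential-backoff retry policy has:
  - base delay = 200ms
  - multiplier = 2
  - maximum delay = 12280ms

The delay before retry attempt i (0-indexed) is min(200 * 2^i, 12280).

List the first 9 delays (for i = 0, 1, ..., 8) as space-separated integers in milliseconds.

Computing each delay:
  i=0: min(200*2^0, 12280) = 200
  i=1: min(200*2^1, 12280) = 400
  i=2: min(200*2^2, 12280) = 800
  i=3: min(200*2^3, 12280) = 1600
  i=4: min(200*2^4, 12280) = 3200
  i=5: min(200*2^5, 12280) = 6400
  i=6: min(200*2^6, 12280) = 12280
  i=7: min(200*2^7, 12280) = 12280
  i=8: min(200*2^8, 12280) = 12280

Answer: 200 400 800 1600 3200 6400 12280 12280 12280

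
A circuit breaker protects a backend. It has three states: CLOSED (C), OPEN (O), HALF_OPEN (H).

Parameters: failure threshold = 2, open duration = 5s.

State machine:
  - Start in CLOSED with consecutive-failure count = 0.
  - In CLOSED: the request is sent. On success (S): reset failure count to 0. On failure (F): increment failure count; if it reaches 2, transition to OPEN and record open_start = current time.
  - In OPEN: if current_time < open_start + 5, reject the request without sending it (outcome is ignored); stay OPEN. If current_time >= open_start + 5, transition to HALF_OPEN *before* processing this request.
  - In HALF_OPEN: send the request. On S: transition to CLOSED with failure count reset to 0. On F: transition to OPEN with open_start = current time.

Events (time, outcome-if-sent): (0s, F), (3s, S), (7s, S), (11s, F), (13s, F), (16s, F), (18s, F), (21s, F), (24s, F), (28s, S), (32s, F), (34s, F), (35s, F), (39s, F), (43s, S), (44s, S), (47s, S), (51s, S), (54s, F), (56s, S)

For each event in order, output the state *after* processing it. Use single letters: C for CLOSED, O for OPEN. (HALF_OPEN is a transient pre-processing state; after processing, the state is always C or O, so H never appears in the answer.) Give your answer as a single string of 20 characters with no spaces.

Answer: CCCCOOOOOOOOOOOCCCCC

Derivation:
State after each event:
  event#1 t=0s outcome=F: state=CLOSED
  event#2 t=3s outcome=S: state=CLOSED
  event#3 t=7s outcome=S: state=CLOSED
  event#4 t=11s outcome=F: state=CLOSED
  event#5 t=13s outcome=F: state=OPEN
  event#6 t=16s outcome=F: state=OPEN
  event#7 t=18s outcome=F: state=OPEN
  event#8 t=21s outcome=F: state=OPEN
  event#9 t=24s outcome=F: state=OPEN
  event#10 t=28s outcome=S: state=OPEN
  event#11 t=32s outcome=F: state=OPEN
  event#12 t=34s outcome=F: state=OPEN
  event#13 t=35s outcome=F: state=OPEN
  event#14 t=39s outcome=F: state=OPEN
  event#15 t=43s outcome=S: state=OPEN
  event#16 t=44s outcome=S: state=CLOSED
  event#17 t=47s outcome=S: state=CLOSED
  event#18 t=51s outcome=S: state=CLOSED
  event#19 t=54s outcome=F: state=CLOSED
  event#20 t=56s outcome=S: state=CLOSED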